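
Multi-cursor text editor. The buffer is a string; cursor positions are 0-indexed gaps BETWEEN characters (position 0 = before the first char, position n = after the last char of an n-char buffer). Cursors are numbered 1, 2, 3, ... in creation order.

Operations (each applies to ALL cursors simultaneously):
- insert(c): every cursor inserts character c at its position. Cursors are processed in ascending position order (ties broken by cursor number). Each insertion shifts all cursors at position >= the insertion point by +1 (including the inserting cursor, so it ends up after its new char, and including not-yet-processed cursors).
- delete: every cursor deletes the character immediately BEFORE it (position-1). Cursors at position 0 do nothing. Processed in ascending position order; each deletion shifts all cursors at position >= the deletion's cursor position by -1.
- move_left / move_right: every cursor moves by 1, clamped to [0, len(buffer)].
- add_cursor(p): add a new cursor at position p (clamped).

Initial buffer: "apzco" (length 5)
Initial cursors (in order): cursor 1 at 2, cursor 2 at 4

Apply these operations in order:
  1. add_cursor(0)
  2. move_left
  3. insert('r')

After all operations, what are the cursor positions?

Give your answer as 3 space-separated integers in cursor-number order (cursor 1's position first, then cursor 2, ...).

After op 1 (add_cursor(0)): buffer="apzco" (len 5), cursors c3@0 c1@2 c2@4, authorship .....
After op 2 (move_left): buffer="apzco" (len 5), cursors c3@0 c1@1 c2@3, authorship .....
After op 3 (insert('r')): buffer="rarpzrco" (len 8), cursors c3@1 c1@3 c2@6, authorship 3.1..2..

Answer: 3 6 1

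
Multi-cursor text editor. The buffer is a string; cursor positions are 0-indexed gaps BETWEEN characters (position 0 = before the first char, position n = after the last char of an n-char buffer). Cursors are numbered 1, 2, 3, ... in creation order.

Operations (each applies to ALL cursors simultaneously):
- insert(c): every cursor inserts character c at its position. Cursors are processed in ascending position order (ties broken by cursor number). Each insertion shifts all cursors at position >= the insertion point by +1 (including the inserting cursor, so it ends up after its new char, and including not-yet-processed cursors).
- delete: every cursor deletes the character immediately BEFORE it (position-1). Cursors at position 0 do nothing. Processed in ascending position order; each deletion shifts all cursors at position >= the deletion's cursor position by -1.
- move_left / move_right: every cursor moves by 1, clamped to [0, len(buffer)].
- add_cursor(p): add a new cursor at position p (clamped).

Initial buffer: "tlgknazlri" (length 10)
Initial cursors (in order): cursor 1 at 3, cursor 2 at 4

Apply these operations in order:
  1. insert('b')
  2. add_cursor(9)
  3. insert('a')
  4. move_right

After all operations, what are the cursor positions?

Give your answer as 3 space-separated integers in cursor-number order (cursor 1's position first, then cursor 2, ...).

After op 1 (insert('b')): buffer="tlgbkbnazlri" (len 12), cursors c1@4 c2@6, authorship ...1.2......
After op 2 (add_cursor(9)): buffer="tlgbkbnazlri" (len 12), cursors c1@4 c2@6 c3@9, authorship ...1.2......
After op 3 (insert('a')): buffer="tlgbakbanazalri" (len 15), cursors c1@5 c2@8 c3@12, authorship ...11.22...3...
After op 4 (move_right): buffer="tlgbakbanazalri" (len 15), cursors c1@6 c2@9 c3@13, authorship ...11.22...3...

Answer: 6 9 13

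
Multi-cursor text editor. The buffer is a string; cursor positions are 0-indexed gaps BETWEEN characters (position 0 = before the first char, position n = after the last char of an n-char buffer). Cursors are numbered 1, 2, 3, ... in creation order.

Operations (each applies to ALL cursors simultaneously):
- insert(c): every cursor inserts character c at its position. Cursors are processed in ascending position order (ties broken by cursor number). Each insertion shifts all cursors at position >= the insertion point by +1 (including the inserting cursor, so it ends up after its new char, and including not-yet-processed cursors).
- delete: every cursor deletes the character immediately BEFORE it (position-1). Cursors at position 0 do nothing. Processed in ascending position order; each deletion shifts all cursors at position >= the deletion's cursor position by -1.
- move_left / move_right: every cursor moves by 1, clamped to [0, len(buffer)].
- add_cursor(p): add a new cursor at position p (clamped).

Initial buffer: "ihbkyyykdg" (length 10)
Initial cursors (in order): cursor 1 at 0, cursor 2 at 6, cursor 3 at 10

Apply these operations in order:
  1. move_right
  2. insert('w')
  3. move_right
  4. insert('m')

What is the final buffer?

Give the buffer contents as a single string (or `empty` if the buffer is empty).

Answer: iwhmbkyyywkmdgwm

Derivation:
After op 1 (move_right): buffer="ihbkyyykdg" (len 10), cursors c1@1 c2@7 c3@10, authorship ..........
After op 2 (insert('w')): buffer="iwhbkyyywkdgw" (len 13), cursors c1@2 c2@9 c3@13, authorship .1......2...3
After op 3 (move_right): buffer="iwhbkyyywkdgw" (len 13), cursors c1@3 c2@10 c3@13, authorship .1......2...3
After op 4 (insert('m')): buffer="iwhmbkyyywkmdgwm" (len 16), cursors c1@4 c2@12 c3@16, authorship .1.1.....2.2..33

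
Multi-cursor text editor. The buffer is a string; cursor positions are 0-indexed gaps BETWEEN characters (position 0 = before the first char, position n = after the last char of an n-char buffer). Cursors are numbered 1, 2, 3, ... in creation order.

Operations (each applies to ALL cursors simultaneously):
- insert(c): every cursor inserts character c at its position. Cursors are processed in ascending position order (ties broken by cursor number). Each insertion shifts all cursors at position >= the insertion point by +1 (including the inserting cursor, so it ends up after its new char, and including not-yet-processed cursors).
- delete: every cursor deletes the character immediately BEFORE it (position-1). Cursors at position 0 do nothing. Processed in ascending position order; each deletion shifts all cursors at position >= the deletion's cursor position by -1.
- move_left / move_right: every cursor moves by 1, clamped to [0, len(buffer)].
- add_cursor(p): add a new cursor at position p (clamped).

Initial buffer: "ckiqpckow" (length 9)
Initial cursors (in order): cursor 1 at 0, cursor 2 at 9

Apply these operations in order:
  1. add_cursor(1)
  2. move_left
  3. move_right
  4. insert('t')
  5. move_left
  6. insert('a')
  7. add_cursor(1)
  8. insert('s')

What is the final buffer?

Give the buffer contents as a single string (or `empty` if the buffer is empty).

After op 1 (add_cursor(1)): buffer="ckiqpckow" (len 9), cursors c1@0 c3@1 c2@9, authorship .........
After op 2 (move_left): buffer="ckiqpckow" (len 9), cursors c1@0 c3@0 c2@8, authorship .........
After op 3 (move_right): buffer="ckiqpckow" (len 9), cursors c1@1 c3@1 c2@9, authorship .........
After op 4 (insert('t')): buffer="cttkiqpckowt" (len 12), cursors c1@3 c3@3 c2@12, authorship .13........2
After op 5 (move_left): buffer="cttkiqpckowt" (len 12), cursors c1@2 c3@2 c2@11, authorship .13........2
After op 6 (insert('a')): buffer="ctaatkiqpckowat" (len 15), cursors c1@4 c3@4 c2@14, authorship .1133........22
After op 7 (add_cursor(1)): buffer="ctaatkiqpckowat" (len 15), cursors c4@1 c1@4 c3@4 c2@14, authorship .1133........22
After op 8 (insert('s')): buffer="cstaasstkiqpckowast" (len 19), cursors c4@2 c1@7 c3@7 c2@18, authorship .4113133........222

Answer: cstaasstkiqpckowast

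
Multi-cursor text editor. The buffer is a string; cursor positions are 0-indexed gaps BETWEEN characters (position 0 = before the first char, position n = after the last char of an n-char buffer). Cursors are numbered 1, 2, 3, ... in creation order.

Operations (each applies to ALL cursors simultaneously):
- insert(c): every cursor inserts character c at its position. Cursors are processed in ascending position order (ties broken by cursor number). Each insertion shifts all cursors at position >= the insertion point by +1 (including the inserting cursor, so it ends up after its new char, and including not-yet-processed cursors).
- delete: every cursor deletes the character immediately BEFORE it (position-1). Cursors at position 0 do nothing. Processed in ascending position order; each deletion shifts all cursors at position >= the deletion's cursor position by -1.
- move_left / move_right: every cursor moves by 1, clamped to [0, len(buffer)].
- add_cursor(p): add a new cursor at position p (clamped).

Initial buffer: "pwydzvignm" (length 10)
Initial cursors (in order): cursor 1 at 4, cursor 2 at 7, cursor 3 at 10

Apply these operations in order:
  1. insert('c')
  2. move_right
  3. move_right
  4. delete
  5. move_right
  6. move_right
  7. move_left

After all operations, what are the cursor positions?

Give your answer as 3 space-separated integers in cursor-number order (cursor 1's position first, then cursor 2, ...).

After op 1 (insert('c')): buffer="pwydczvicgnmc" (len 13), cursors c1@5 c2@9 c3@13, authorship ....1...2...3
After op 2 (move_right): buffer="pwydczvicgnmc" (len 13), cursors c1@6 c2@10 c3@13, authorship ....1...2...3
After op 3 (move_right): buffer="pwydczvicgnmc" (len 13), cursors c1@7 c2@11 c3@13, authorship ....1...2...3
After op 4 (delete): buffer="pwydczicgm" (len 10), cursors c1@6 c2@9 c3@10, authorship ....1..2..
After op 5 (move_right): buffer="pwydczicgm" (len 10), cursors c1@7 c2@10 c3@10, authorship ....1..2..
After op 6 (move_right): buffer="pwydczicgm" (len 10), cursors c1@8 c2@10 c3@10, authorship ....1..2..
After op 7 (move_left): buffer="pwydczicgm" (len 10), cursors c1@7 c2@9 c3@9, authorship ....1..2..

Answer: 7 9 9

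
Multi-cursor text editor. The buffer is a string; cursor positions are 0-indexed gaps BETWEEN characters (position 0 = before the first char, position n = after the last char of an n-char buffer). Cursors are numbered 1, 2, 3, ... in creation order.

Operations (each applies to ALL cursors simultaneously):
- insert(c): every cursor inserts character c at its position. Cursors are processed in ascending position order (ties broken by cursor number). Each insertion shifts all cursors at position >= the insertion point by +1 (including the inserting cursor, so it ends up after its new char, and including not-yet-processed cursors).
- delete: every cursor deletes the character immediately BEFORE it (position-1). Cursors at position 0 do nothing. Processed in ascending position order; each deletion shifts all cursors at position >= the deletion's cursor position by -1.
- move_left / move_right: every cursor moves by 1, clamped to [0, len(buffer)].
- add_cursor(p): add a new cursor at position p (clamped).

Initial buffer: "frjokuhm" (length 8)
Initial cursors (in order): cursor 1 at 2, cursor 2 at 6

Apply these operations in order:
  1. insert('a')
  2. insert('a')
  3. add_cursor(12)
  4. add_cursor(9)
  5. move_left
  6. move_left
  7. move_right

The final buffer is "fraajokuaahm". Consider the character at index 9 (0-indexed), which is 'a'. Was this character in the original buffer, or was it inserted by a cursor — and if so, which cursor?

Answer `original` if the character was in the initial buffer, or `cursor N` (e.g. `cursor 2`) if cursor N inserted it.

After op 1 (insert('a')): buffer="frajokuahm" (len 10), cursors c1@3 c2@8, authorship ..1....2..
After op 2 (insert('a')): buffer="fraajokuaahm" (len 12), cursors c1@4 c2@10, authorship ..11....22..
After op 3 (add_cursor(12)): buffer="fraajokuaahm" (len 12), cursors c1@4 c2@10 c3@12, authorship ..11....22..
After op 4 (add_cursor(9)): buffer="fraajokuaahm" (len 12), cursors c1@4 c4@9 c2@10 c3@12, authorship ..11....22..
After op 5 (move_left): buffer="fraajokuaahm" (len 12), cursors c1@3 c4@8 c2@9 c3@11, authorship ..11....22..
After op 6 (move_left): buffer="fraajokuaahm" (len 12), cursors c1@2 c4@7 c2@8 c3@10, authorship ..11....22..
After op 7 (move_right): buffer="fraajokuaahm" (len 12), cursors c1@3 c4@8 c2@9 c3@11, authorship ..11....22..
Authorship (.=original, N=cursor N): . . 1 1 . . . . 2 2 . .
Index 9: author = 2

Answer: cursor 2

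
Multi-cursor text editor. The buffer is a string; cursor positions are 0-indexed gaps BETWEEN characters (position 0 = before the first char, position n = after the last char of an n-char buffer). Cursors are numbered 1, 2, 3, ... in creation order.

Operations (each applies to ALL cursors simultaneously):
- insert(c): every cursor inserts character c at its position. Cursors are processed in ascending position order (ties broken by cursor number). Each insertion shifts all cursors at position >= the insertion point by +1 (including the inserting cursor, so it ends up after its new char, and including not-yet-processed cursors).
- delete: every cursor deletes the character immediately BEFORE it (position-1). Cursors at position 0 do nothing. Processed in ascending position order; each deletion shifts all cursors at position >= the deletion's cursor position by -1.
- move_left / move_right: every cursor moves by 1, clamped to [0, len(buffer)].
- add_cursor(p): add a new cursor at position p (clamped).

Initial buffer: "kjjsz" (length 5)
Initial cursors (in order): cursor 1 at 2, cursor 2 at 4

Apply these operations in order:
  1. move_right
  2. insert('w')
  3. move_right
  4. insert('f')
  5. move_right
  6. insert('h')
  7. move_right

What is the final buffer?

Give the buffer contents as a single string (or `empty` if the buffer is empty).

After op 1 (move_right): buffer="kjjsz" (len 5), cursors c1@3 c2@5, authorship .....
After op 2 (insert('w')): buffer="kjjwszw" (len 7), cursors c1@4 c2@7, authorship ...1..2
After op 3 (move_right): buffer="kjjwszw" (len 7), cursors c1@5 c2@7, authorship ...1..2
After op 4 (insert('f')): buffer="kjjwsfzwf" (len 9), cursors c1@6 c2@9, authorship ...1.1.22
After op 5 (move_right): buffer="kjjwsfzwf" (len 9), cursors c1@7 c2@9, authorship ...1.1.22
After op 6 (insert('h')): buffer="kjjwsfzhwfh" (len 11), cursors c1@8 c2@11, authorship ...1.1.1222
After op 7 (move_right): buffer="kjjwsfzhwfh" (len 11), cursors c1@9 c2@11, authorship ...1.1.1222

Answer: kjjwsfzhwfh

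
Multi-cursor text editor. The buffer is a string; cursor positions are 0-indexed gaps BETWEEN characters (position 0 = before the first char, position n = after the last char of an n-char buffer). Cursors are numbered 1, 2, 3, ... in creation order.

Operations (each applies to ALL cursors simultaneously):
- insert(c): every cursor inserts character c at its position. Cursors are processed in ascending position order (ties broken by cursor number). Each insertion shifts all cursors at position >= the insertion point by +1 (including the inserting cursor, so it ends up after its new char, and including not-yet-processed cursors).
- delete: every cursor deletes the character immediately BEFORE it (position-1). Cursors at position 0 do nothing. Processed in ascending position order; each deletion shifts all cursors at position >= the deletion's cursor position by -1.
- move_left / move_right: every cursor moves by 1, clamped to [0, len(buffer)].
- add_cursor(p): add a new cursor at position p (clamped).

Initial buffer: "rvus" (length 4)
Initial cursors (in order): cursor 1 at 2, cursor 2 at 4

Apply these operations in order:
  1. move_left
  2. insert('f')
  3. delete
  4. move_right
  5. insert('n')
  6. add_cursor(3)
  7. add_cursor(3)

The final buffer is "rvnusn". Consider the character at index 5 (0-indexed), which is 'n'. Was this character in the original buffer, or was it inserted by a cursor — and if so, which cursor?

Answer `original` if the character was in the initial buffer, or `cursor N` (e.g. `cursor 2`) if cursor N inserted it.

Answer: cursor 2

Derivation:
After op 1 (move_left): buffer="rvus" (len 4), cursors c1@1 c2@3, authorship ....
After op 2 (insert('f')): buffer="rfvufs" (len 6), cursors c1@2 c2@5, authorship .1..2.
After op 3 (delete): buffer="rvus" (len 4), cursors c1@1 c2@3, authorship ....
After op 4 (move_right): buffer="rvus" (len 4), cursors c1@2 c2@4, authorship ....
After op 5 (insert('n')): buffer="rvnusn" (len 6), cursors c1@3 c2@6, authorship ..1..2
After op 6 (add_cursor(3)): buffer="rvnusn" (len 6), cursors c1@3 c3@3 c2@6, authorship ..1..2
After op 7 (add_cursor(3)): buffer="rvnusn" (len 6), cursors c1@3 c3@3 c4@3 c2@6, authorship ..1..2
Authorship (.=original, N=cursor N): . . 1 . . 2
Index 5: author = 2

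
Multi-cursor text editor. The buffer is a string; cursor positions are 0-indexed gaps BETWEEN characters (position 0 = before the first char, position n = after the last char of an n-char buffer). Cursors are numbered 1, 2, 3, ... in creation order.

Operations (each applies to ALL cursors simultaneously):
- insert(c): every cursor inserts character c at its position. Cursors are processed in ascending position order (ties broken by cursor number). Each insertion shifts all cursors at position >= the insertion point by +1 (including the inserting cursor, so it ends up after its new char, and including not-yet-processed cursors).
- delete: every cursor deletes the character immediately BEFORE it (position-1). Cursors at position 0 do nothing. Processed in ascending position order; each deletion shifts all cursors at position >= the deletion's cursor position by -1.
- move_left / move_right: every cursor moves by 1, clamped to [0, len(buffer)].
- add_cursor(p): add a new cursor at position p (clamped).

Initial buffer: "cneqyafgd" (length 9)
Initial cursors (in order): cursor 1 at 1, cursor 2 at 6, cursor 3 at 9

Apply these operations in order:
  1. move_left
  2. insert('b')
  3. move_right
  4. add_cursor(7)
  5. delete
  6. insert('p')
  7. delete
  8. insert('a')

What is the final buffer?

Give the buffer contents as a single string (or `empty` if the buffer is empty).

After op 1 (move_left): buffer="cneqyafgd" (len 9), cursors c1@0 c2@5 c3@8, authorship .........
After op 2 (insert('b')): buffer="bcneqybafgbd" (len 12), cursors c1@1 c2@7 c3@11, authorship 1.....2...3.
After op 3 (move_right): buffer="bcneqybafgbd" (len 12), cursors c1@2 c2@8 c3@12, authorship 1.....2...3.
After op 4 (add_cursor(7)): buffer="bcneqybafgbd" (len 12), cursors c1@2 c4@7 c2@8 c3@12, authorship 1.....2...3.
After op 5 (delete): buffer="bneqyfgb" (len 8), cursors c1@1 c2@5 c4@5 c3@8, authorship 1......3
After op 6 (insert('p')): buffer="bpneqyppfgbp" (len 12), cursors c1@2 c2@8 c4@8 c3@12, authorship 11....24..33
After op 7 (delete): buffer="bneqyfgb" (len 8), cursors c1@1 c2@5 c4@5 c3@8, authorship 1......3
After op 8 (insert('a')): buffer="baneqyaafgba" (len 12), cursors c1@2 c2@8 c4@8 c3@12, authorship 11....24..33

Answer: baneqyaafgba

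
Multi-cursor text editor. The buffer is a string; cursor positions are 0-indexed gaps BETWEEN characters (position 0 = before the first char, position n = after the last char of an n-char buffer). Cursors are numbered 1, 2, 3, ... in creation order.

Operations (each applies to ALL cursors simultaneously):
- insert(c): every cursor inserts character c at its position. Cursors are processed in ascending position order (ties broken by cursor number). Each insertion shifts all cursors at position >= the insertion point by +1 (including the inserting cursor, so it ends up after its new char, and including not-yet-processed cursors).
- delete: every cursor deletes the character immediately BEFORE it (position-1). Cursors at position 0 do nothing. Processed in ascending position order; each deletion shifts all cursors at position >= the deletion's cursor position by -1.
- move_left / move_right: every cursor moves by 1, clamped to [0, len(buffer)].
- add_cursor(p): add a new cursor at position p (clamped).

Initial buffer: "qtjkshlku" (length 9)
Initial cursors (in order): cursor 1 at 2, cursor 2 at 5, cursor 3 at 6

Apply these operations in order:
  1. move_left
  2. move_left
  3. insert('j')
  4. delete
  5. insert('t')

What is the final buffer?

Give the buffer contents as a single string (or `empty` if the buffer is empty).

After op 1 (move_left): buffer="qtjkshlku" (len 9), cursors c1@1 c2@4 c3@5, authorship .........
After op 2 (move_left): buffer="qtjkshlku" (len 9), cursors c1@0 c2@3 c3@4, authorship .........
After op 3 (insert('j')): buffer="jqtjjkjshlku" (len 12), cursors c1@1 c2@5 c3@7, authorship 1...2.3.....
After op 4 (delete): buffer="qtjkshlku" (len 9), cursors c1@0 c2@3 c3@4, authorship .........
After op 5 (insert('t')): buffer="tqtjtktshlku" (len 12), cursors c1@1 c2@5 c3@7, authorship 1...2.3.....

Answer: tqtjtktshlku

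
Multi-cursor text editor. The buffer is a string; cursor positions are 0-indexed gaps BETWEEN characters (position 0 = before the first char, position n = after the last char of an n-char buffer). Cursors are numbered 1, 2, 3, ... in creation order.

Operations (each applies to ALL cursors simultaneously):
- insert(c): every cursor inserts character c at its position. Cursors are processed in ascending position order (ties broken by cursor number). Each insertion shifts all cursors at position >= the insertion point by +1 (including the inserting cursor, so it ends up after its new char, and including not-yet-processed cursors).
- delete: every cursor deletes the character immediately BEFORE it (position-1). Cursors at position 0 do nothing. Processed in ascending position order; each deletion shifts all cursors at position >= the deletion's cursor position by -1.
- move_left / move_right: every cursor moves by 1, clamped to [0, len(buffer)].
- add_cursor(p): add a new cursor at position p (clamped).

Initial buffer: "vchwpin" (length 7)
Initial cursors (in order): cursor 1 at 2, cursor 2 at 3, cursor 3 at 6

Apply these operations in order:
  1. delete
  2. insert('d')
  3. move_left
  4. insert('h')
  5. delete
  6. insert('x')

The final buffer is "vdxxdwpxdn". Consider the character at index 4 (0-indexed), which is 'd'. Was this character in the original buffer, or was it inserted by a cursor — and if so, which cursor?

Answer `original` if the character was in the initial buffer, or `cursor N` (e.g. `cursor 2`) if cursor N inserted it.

After op 1 (delete): buffer="vwpn" (len 4), cursors c1@1 c2@1 c3@3, authorship ....
After op 2 (insert('d')): buffer="vddwpdn" (len 7), cursors c1@3 c2@3 c3@6, authorship .12..3.
After op 3 (move_left): buffer="vddwpdn" (len 7), cursors c1@2 c2@2 c3@5, authorship .12..3.
After op 4 (insert('h')): buffer="vdhhdwphdn" (len 10), cursors c1@4 c2@4 c3@8, authorship .1122..33.
After op 5 (delete): buffer="vddwpdn" (len 7), cursors c1@2 c2@2 c3@5, authorship .12..3.
After op 6 (insert('x')): buffer="vdxxdwpxdn" (len 10), cursors c1@4 c2@4 c3@8, authorship .1122..33.
Authorship (.=original, N=cursor N): . 1 1 2 2 . . 3 3 .
Index 4: author = 2

Answer: cursor 2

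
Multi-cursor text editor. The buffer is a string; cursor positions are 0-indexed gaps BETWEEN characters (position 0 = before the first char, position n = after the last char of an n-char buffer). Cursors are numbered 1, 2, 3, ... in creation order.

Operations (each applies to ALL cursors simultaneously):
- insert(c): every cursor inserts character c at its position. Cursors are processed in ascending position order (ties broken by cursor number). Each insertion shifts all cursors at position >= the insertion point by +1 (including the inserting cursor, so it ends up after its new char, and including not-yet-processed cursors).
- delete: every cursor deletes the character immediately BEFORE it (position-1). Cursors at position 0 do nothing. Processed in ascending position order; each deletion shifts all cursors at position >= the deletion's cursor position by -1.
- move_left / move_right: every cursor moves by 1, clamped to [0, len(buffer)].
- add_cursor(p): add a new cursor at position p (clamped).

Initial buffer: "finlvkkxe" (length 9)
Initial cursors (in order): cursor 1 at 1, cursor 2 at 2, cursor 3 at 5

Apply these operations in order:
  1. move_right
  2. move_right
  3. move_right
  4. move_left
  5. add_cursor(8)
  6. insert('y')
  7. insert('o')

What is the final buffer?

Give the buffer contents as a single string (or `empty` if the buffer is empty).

Answer: finyolyovkkyoxyoe

Derivation:
After op 1 (move_right): buffer="finlvkkxe" (len 9), cursors c1@2 c2@3 c3@6, authorship .........
After op 2 (move_right): buffer="finlvkkxe" (len 9), cursors c1@3 c2@4 c3@7, authorship .........
After op 3 (move_right): buffer="finlvkkxe" (len 9), cursors c1@4 c2@5 c3@8, authorship .........
After op 4 (move_left): buffer="finlvkkxe" (len 9), cursors c1@3 c2@4 c3@7, authorship .........
After op 5 (add_cursor(8)): buffer="finlvkkxe" (len 9), cursors c1@3 c2@4 c3@7 c4@8, authorship .........
After op 6 (insert('y')): buffer="finylyvkkyxye" (len 13), cursors c1@4 c2@6 c3@10 c4@12, authorship ...1.2...3.4.
After op 7 (insert('o')): buffer="finyolyovkkyoxyoe" (len 17), cursors c1@5 c2@8 c3@13 c4@16, authorship ...11.22...33.44.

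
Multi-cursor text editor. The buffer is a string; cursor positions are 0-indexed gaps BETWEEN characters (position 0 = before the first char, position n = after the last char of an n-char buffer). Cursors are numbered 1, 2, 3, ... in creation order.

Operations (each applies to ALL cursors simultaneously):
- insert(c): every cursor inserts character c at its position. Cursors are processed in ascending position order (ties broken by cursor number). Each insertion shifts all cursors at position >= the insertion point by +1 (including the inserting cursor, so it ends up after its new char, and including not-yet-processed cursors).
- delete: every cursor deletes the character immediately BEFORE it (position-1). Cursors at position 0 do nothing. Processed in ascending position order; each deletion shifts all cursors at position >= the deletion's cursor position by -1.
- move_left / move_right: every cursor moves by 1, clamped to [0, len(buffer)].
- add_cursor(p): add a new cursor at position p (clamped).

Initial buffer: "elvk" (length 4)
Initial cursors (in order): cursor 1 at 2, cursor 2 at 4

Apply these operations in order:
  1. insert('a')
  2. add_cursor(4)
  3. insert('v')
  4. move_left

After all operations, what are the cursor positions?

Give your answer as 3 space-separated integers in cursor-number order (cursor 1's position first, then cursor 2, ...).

Answer: 3 8 5

Derivation:
After op 1 (insert('a')): buffer="elavka" (len 6), cursors c1@3 c2@6, authorship ..1..2
After op 2 (add_cursor(4)): buffer="elavka" (len 6), cursors c1@3 c3@4 c2@6, authorship ..1..2
After op 3 (insert('v')): buffer="elavvvkav" (len 9), cursors c1@4 c3@6 c2@9, authorship ..11.3.22
After op 4 (move_left): buffer="elavvvkav" (len 9), cursors c1@3 c3@5 c2@8, authorship ..11.3.22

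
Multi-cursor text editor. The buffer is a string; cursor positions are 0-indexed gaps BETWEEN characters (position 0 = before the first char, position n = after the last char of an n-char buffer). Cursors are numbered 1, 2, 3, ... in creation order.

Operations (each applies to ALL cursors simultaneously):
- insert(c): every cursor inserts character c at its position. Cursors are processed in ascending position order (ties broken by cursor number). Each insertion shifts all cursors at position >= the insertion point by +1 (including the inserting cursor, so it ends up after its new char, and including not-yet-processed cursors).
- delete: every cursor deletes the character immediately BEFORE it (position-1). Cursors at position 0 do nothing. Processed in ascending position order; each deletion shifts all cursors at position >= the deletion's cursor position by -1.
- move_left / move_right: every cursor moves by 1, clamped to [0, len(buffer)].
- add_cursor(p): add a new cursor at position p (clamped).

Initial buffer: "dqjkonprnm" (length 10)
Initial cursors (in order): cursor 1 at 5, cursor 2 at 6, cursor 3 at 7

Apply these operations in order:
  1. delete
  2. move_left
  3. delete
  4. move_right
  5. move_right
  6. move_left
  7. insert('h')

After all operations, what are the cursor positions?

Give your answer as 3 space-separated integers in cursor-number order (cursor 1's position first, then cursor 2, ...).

Answer: 4 4 4

Derivation:
After op 1 (delete): buffer="dqjkrnm" (len 7), cursors c1@4 c2@4 c3@4, authorship .......
After op 2 (move_left): buffer="dqjkrnm" (len 7), cursors c1@3 c2@3 c3@3, authorship .......
After op 3 (delete): buffer="krnm" (len 4), cursors c1@0 c2@0 c3@0, authorship ....
After op 4 (move_right): buffer="krnm" (len 4), cursors c1@1 c2@1 c3@1, authorship ....
After op 5 (move_right): buffer="krnm" (len 4), cursors c1@2 c2@2 c3@2, authorship ....
After op 6 (move_left): buffer="krnm" (len 4), cursors c1@1 c2@1 c3@1, authorship ....
After op 7 (insert('h')): buffer="khhhrnm" (len 7), cursors c1@4 c2@4 c3@4, authorship .123...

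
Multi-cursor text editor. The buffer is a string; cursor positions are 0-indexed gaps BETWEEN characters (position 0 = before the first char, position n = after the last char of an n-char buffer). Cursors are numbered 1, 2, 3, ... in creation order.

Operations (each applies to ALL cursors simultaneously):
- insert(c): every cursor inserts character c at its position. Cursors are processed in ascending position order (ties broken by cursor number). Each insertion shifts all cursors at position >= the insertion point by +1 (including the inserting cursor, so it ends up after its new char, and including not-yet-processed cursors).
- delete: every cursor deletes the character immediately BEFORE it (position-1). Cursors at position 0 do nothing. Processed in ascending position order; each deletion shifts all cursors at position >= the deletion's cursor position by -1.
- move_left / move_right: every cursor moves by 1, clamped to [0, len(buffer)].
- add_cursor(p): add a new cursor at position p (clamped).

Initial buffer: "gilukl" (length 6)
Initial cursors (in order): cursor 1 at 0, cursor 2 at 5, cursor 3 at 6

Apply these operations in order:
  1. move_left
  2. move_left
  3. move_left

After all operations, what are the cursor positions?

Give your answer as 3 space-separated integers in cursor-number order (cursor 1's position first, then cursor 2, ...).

Answer: 0 2 3

Derivation:
After op 1 (move_left): buffer="gilukl" (len 6), cursors c1@0 c2@4 c3@5, authorship ......
After op 2 (move_left): buffer="gilukl" (len 6), cursors c1@0 c2@3 c3@4, authorship ......
After op 3 (move_left): buffer="gilukl" (len 6), cursors c1@0 c2@2 c3@3, authorship ......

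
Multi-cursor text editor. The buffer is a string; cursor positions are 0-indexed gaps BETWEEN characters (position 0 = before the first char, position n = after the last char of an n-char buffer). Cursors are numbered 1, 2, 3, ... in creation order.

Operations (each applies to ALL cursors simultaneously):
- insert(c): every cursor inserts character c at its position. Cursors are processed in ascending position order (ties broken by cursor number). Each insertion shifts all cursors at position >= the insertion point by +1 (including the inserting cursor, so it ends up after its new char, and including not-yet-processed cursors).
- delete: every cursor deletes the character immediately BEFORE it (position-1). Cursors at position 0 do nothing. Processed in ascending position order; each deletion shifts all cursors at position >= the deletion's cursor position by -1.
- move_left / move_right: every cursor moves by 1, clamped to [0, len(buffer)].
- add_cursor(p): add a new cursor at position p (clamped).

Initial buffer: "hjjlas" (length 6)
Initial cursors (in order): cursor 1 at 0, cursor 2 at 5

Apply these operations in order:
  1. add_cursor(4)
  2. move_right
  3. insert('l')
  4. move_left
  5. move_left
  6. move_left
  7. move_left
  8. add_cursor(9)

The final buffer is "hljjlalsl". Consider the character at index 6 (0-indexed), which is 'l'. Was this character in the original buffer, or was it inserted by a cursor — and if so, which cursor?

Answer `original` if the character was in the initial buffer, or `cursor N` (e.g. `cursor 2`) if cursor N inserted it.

After op 1 (add_cursor(4)): buffer="hjjlas" (len 6), cursors c1@0 c3@4 c2@5, authorship ......
After op 2 (move_right): buffer="hjjlas" (len 6), cursors c1@1 c3@5 c2@6, authorship ......
After op 3 (insert('l')): buffer="hljjlalsl" (len 9), cursors c1@2 c3@7 c2@9, authorship .1....3.2
After op 4 (move_left): buffer="hljjlalsl" (len 9), cursors c1@1 c3@6 c2@8, authorship .1....3.2
After op 5 (move_left): buffer="hljjlalsl" (len 9), cursors c1@0 c3@5 c2@7, authorship .1....3.2
After op 6 (move_left): buffer="hljjlalsl" (len 9), cursors c1@0 c3@4 c2@6, authorship .1....3.2
After op 7 (move_left): buffer="hljjlalsl" (len 9), cursors c1@0 c3@3 c2@5, authorship .1....3.2
After op 8 (add_cursor(9)): buffer="hljjlalsl" (len 9), cursors c1@0 c3@3 c2@5 c4@9, authorship .1....3.2
Authorship (.=original, N=cursor N): . 1 . . . . 3 . 2
Index 6: author = 3

Answer: cursor 3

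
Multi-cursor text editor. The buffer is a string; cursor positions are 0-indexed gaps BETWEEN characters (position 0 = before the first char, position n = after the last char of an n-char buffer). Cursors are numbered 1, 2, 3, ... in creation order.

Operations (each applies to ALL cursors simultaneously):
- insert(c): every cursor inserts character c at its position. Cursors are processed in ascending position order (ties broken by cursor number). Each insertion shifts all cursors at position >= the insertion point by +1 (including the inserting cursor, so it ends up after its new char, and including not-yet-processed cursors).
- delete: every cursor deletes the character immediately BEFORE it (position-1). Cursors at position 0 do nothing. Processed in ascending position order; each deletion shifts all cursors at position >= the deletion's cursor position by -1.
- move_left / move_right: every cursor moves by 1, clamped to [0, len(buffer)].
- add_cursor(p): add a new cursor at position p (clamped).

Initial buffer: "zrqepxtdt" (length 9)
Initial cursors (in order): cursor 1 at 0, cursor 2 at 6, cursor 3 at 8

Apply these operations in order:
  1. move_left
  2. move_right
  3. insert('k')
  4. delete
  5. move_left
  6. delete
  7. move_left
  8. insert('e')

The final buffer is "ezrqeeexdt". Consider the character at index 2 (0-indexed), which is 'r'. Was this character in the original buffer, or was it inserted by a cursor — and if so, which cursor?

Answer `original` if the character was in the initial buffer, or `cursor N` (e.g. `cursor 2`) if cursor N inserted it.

Answer: original

Derivation:
After op 1 (move_left): buffer="zrqepxtdt" (len 9), cursors c1@0 c2@5 c3@7, authorship .........
After op 2 (move_right): buffer="zrqepxtdt" (len 9), cursors c1@1 c2@6 c3@8, authorship .........
After op 3 (insert('k')): buffer="zkrqepxktdkt" (len 12), cursors c1@2 c2@8 c3@11, authorship .1.....2..3.
After op 4 (delete): buffer="zrqepxtdt" (len 9), cursors c1@1 c2@6 c3@8, authorship .........
After op 5 (move_left): buffer="zrqepxtdt" (len 9), cursors c1@0 c2@5 c3@7, authorship .........
After op 6 (delete): buffer="zrqexdt" (len 7), cursors c1@0 c2@4 c3@5, authorship .......
After op 7 (move_left): buffer="zrqexdt" (len 7), cursors c1@0 c2@3 c3@4, authorship .......
After op 8 (insert('e')): buffer="ezrqeeexdt" (len 10), cursors c1@1 c2@5 c3@7, authorship 1...2.3...
Authorship (.=original, N=cursor N): 1 . . . 2 . 3 . . .
Index 2: author = original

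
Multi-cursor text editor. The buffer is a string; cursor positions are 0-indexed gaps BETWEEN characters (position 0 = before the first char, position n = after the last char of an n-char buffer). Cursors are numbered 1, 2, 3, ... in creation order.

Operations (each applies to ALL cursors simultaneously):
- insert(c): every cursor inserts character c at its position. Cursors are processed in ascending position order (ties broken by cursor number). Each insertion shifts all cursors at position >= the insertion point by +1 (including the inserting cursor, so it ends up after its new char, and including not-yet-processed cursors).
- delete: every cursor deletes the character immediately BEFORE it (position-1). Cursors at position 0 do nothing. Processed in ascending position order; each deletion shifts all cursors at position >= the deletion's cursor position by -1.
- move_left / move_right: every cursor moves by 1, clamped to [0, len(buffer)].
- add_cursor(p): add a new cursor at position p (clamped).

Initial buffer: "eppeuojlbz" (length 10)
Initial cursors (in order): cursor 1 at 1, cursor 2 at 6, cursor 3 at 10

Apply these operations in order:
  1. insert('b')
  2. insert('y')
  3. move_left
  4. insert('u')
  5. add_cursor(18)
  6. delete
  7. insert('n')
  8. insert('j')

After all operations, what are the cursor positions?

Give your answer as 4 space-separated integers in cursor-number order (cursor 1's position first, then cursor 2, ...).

Answer: 4 13 22 22

Derivation:
After op 1 (insert('b')): buffer="ebppeuobjlbzb" (len 13), cursors c1@2 c2@8 c3@13, authorship .1.....2....3
After op 2 (insert('y')): buffer="ebyppeuobyjlbzby" (len 16), cursors c1@3 c2@10 c3@16, authorship .11.....22....33
After op 3 (move_left): buffer="ebyppeuobyjlbzby" (len 16), cursors c1@2 c2@9 c3@15, authorship .11.....22....33
After op 4 (insert('u')): buffer="ebuyppeuobuyjlbzbuy" (len 19), cursors c1@3 c2@11 c3@18, authorship .111.....222....333
After op 5 (add_cursor(18)): buffer="ebuyppeuobuyjlbzbuy" (len 19), cursors c1@3 c2@11 c3@18 c4@18, authorship .111.....222....333
After op 6 (delete): buffer="ebyppeuobyjlbzy" (len 15), cursors c1@2 c2@9 c3@14 c4@14, authorship .11.....22....3
After op 7 (insert('n')): buffer="ebnyppeuobnyjlbznny" (len 19), cursors c1@3 c2@11 c3@18 c4@18, authorship .111.....222....343
After op 8 (insert('j')): buffer="ebnjyppeuobnjyjlbznnjjy" (len 23), cursors c1@4 c2@13 c3@22 c4@22, authorship .1111.....2222....34343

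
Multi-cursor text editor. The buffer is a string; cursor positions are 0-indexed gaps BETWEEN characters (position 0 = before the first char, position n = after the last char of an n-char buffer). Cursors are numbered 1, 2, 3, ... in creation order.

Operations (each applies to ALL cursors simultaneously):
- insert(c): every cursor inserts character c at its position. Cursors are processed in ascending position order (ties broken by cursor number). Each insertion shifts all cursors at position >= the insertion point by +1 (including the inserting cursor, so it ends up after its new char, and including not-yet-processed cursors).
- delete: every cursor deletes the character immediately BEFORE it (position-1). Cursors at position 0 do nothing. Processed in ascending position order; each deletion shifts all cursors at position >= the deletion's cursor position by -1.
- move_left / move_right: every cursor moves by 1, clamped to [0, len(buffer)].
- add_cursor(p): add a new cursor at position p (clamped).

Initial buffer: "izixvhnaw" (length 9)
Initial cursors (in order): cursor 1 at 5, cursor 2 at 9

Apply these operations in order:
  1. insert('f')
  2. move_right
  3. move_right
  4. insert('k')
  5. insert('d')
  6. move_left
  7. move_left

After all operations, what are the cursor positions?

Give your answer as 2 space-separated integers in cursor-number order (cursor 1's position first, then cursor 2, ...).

After op 1 (insert('f')): buffer="izixvfhnawf" (len 11), cursors c1@6 c2@11, authorship .....1....2
After op 2 (move_right): buffer="izixvfhnawf" (len 11), cursors c1@7 c2@11, authorship .....1....2
After op 3 (move_right): buffer="izixvfhnawf" (len 11), cursors c1@8 c2@11, authorship .....1....2
After op 4 (insert('k')): buffer="izixvfhnkawfk" (len 13), cursors c1@9 c2@13, authorship .....1..1..22
After op 5 (insert('d')): buffer="izixvfhnkdawfkd" (len 15), cursors c1@10 c2@15, authorship .....1..11..222
After op 6 (move_left): buffer="izixvfhnkdawfkd" (len 15), cursors c1@9 c2@14, authorship .....1..11..222
After op 7 (move_left): buffer="izixvfhnkdawfkd" (len 15), cursors c1@8 c2@13, authorship .....1..11..222

Answer: 8 13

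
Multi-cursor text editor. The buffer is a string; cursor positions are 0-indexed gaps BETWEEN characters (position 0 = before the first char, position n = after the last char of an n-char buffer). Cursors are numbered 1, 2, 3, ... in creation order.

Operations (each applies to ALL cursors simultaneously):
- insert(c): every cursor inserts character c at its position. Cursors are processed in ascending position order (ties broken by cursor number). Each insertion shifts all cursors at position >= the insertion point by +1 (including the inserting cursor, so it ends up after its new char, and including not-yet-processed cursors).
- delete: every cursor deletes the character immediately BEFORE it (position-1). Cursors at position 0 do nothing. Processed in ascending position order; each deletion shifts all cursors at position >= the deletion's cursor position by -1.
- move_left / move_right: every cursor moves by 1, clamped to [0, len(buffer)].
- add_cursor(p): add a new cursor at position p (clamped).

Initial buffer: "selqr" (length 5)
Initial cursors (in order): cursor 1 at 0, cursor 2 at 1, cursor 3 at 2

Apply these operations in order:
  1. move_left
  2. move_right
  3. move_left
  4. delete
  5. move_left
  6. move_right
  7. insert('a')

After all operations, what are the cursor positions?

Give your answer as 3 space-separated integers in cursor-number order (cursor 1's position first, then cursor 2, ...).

Answer: 4 4 4

Derivation:
After op 1 (move_left): buffer="selqr" (len 5), cursors c1@0 c2@0 c3@1, authorship .....
After op 2 (move_right): buffer="selqr" (len 5), cursors c1@1 c2@1 c3@2, authorship .....
After op 3 (move_left): buffer="selqr" (len 5), cursors c1@0 c2@0 c3@1, authorship .....
After op 4 (delete): buffer="elqr" (len 4), cursors c1@0 c2@0 c3@0, authorship ....
After op 5 (move_left): buffer="elqr" (len 4), cursors c1@0 c2@0 c3@0, authorship ....
After op 6 (move_right): buffer="elqr" (len 4), cursors c1@1 c2@1 c3@1, authorship ....
After op 7 (insert('a')): buffer="eaaalqr" (len 7), cursors c1@4 c2@4 c3@4, authorship .123...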